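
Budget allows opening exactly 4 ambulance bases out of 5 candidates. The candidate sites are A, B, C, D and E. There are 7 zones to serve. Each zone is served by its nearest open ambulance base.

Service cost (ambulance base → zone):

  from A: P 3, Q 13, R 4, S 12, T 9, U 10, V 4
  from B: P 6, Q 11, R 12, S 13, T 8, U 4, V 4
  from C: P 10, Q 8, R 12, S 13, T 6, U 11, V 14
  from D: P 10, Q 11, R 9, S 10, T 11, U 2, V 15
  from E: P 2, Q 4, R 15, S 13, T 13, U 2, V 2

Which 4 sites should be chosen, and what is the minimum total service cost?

With exactly 4 open, each zone uses its cheapest among the chosen.
{A, C, D, E}: P→E 2, Q→E 4, R→A 4, S→D 10, T→C 6, U→D 2, V→E 2. Service cost 30.
{A, B, C, E}: service cost 32
{A, B, D, E}: service cost 32
Among all 5 size-4 choices, {A, C, D, E} is lowest.

Choose A, C, D and E; total service cost 30.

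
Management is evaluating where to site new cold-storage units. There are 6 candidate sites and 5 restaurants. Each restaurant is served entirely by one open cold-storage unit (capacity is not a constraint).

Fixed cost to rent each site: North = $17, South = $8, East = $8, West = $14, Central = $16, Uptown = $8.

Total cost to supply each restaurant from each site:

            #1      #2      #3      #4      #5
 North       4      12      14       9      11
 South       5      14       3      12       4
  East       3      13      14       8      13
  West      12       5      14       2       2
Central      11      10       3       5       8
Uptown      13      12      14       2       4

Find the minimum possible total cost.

Minimum total cost: 39

For any fixed open set, each restaurant goes to its cheapest open site; total = fixed + service.
{South, West}: #1→South 5, #2→West 5, #3→South 3, #4→West 2, #5→West 2. Service 17; fixed 22; total 39.
{South, Uptown}: #1→South 5, #2→Uptown 12, #3→South 3, #4→Uptown 2, #5→South 4. Service 26; fixed 16; total 42.
{South, East, West}: #1→East 3, #2→West 5, #3→South 3, #4→West 2, #5→West 2. Service 15; fixed 30; total 45.
{North, South, East, West, Central, Uptown}: service 15 + fixed 71 = 86
No other subset beats 39.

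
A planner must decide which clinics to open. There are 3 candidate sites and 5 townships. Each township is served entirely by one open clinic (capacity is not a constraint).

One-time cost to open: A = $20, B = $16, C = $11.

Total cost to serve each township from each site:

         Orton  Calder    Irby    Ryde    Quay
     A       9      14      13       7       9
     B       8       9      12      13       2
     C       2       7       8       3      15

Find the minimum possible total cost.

For any fixed open set, each township goes to its cheapest open site; total = fixed + service.
{C}: Orton→C 2, Calder→C 7, Irby→C 8, Ryde→C 3, Quay→C 15. Service 35; fixed 11; total 46.
{B, C}: service 22 + fixed 27 = 49
{A, C}: Orton→C 2, Calder→C 7, Irby→C 8, Ryde→C 3, Quay→A 9. Service 29; fixed 31; total 60.
{A, B, C}: service 22 + fixed 47 = 69
(All 7 nonempty subsets were checked; C only is lowest.)

Minimum total cost: 46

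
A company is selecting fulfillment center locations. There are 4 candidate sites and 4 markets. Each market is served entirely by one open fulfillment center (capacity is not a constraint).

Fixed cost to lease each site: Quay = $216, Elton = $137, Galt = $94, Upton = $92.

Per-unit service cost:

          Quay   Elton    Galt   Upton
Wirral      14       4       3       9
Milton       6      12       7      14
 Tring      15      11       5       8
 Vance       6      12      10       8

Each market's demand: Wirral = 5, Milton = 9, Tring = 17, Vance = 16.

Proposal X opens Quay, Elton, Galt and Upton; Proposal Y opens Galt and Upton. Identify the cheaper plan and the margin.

Proposal X: {Quay, Elton, Galt, Upton}: Wirral→Galt 3·5=15, Milton→Quay 6·9=54, Tring→Galt 5·17=85, Vance→Quay 6·16=96. Service 250; fixed 539; total 789.
Proposal Y: {Galt, Upton}: Wirral→Galt 3·5=15, Milton→Galt 7·9=63, Tring→Galt 5·17=85, Vance→Upton 8·16=128. Service 291; fixed 186; total 477.
Difference: |789 − 477| = 312.

Proposal Y is cheaper by 312.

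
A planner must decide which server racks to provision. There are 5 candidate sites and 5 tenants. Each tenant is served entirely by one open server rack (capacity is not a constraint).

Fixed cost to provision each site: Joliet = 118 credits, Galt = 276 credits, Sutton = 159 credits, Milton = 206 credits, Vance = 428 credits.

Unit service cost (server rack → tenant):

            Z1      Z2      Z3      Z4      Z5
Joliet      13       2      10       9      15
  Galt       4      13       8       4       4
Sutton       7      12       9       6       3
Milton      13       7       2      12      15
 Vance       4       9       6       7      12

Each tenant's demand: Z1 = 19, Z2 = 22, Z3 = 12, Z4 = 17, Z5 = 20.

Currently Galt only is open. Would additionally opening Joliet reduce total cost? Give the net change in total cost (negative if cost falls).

Current service cost with {Galt}: 606.
Adding Joliet: each tenant re-picks its cheapest; new service cost 364, saving 242.
Extra fixed cost: 118. Net change = 118 − 242 = -124.
(Totals: 882 → 758.)

Yes — net change −124 (cost falls by 124).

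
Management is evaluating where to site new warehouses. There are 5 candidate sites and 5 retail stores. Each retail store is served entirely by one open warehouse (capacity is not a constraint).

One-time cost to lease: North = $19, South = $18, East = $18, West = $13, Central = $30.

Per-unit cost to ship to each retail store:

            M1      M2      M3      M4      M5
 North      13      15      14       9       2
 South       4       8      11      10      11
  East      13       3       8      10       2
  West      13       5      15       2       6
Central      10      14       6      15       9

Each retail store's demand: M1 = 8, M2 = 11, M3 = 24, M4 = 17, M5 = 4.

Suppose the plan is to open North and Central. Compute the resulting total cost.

Total cost: 588

Each retail store is assigned to its cheapest site among the open ones.
{North, Central}: M1→Central 10·8=80, M2→Central 14·11=154, M3→Central 6·24=144, M4→North 9·17=153, M5→North 2·4=8. Service 539; fixed 49; total 588.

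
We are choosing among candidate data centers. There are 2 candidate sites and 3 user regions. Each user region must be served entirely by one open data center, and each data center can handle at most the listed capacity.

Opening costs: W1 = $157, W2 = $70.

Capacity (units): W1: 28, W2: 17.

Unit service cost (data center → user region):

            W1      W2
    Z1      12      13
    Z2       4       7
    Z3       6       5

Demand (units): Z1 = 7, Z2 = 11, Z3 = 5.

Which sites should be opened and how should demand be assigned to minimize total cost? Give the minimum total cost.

Open {W1}: Z1→W1 12·7=84, Z2→W1 4·11=44, Z3→W1 6·5=30.
Loads: W1 carries 23/28. Service 158; fixed 157; total 315.
Next best feasible plan costs 380.

Minimum total cost: 315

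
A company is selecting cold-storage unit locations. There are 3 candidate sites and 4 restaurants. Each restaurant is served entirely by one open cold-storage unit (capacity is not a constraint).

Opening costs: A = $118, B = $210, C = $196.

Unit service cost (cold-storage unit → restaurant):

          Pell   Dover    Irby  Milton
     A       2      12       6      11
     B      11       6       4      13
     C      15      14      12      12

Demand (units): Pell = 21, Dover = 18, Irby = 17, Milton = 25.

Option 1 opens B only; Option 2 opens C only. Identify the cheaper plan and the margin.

Option 1 is cheaper by 325.

Option 1: {B}: Pell→B 11·21=231, Dover→B 6·18=108, Irby→B 4·17=68, Milton→B 13·25=325. Service 732; fixed 210; total 942.
Option 2: {C}: Pell→C 15·21=315, Dover→C 14·18=252, Irby→C 12·17=204, Milton→C 12·25=300. Service 1071; fixed 196; total 1267.
Difference: |942 − 1267| = 325.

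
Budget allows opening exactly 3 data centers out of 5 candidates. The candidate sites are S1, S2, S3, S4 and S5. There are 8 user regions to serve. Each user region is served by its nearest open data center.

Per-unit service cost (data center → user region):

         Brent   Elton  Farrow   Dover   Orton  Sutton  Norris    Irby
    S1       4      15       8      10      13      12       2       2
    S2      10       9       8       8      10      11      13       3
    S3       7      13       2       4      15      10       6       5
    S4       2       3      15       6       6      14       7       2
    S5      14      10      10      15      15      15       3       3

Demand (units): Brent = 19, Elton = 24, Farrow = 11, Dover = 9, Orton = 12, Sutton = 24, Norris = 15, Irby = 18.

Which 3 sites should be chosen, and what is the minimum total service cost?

Choose S1, S3 and S4; total service cost 546.

With exactly 3 open, each user region uses its cheapest among the chosen.
{S1, S3, S4}: Brent→S4 2·19=38, Elton→S4 3·24=72, Farrow→S3 2·11=22, Dover→S3 4·9=36, Orton→S4 6·12=72, Sutton→S3 10·24=240, Norris→S1 2·15=30, Irby→S1 2·18=36. Service cost 546.
{S3, S4, S5}: service cost 561
{S2, S3, S4}: service cost 606
Among all 10 size-3 choices, {S1, S3, S4} is lowest.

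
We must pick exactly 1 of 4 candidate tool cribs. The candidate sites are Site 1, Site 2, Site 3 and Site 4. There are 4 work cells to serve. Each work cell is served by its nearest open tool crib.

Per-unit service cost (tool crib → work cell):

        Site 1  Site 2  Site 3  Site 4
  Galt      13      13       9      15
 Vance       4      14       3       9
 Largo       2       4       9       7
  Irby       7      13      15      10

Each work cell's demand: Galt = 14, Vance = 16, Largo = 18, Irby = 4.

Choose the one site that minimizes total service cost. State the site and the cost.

Choose Site 1 only; total service cost 310.

With exactly 1 open, each work cell uses its cheapest among the chosen.
{Site 1}: Galt→Site 1 13·14=182, Vance→Site 1 4·16=64, Largo→Site 1 2·18=36, Irby→Site 1 7·4=28. Service cost 310.
{Site 3}: service cost 396
{Site 4}: service cost 520
Among all 4 size-1 choices, {Site 1} is lowest.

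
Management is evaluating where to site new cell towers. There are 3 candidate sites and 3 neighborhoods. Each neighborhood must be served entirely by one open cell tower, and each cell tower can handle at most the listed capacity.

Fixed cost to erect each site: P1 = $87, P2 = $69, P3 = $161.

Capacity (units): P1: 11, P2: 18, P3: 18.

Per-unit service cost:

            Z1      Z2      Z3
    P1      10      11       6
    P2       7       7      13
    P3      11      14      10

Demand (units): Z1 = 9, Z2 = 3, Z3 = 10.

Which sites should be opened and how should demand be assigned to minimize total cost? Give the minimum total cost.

Minimum total cost: 300

Open {P1, P2}: Z1→P2 7·9=63, Z2→P2 7·3=21, Z3→P1 6·10=60.
Loads: P1 carries 10/11, P2 carries 12/18. Service 144; fixed 156; total 300.
Next best feasible plan costs 397.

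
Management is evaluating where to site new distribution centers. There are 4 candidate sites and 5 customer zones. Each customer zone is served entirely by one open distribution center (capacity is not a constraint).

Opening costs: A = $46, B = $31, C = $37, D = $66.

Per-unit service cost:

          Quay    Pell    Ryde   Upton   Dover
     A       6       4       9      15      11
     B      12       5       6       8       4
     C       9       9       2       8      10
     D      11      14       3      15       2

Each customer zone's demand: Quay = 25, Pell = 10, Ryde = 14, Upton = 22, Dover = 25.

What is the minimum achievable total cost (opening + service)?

Minimum total cost: 593

For any fixed open set, each customer zone goes to its cheapest open site; total = fixed + service.
{A, C, D}: Quay→A 6·25=150, Pell→A 4·10=40, Ryde→C 2·14=28, Upton→C 8·22=176, Dover→D 2·25=50. Service 444; fixed 149; total 593.
{A, B, D}: Quay→A 6·25=150, Pell→A 4·10=40, Ryde→D 3·14=42, Upton→B 8·22=176, Dover→D 2·25=50. Service 458; fixed 143; total 601.
{A, B, C}: service 494 + fixed 114 = 608
{A, B, C, D}: service 444 + fixed 180 = 624
No other subset beats 593.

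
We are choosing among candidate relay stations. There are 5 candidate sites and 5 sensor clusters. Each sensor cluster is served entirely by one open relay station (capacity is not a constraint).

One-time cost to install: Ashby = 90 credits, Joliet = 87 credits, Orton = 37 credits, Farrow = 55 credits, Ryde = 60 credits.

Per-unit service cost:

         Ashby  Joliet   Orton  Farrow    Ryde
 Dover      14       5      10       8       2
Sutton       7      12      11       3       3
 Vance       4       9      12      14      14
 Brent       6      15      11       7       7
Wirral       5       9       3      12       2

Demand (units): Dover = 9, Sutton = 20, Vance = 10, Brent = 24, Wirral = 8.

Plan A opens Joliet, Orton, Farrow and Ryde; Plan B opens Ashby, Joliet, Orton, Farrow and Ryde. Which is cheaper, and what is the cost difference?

Plan A: {Joliet, Orton, Farrow, Ryde}: Dover→Ryde 2·9=18, Sutton→Farrow 3·20=60, Vance→Joliet 9·10=90, Brent→Farrow 7·24=168, Wirral→Ryde 2·8=16. Service 352; fixed 239; total 591.
Plan B: {Ashby, Joliet, Orton, Farrow, Ryde}: Dover→Ryde 2·9=18, Sutton→Farrow 3·20=60, Vance→Ashby 4·10=40, Brent→Ashby 6·24=144, Wirral→Ryde 2·8=16. Service 278; fixed 329; total 607.
Difference: |591 − 607| = 16.

Plan A is cheaper by 16.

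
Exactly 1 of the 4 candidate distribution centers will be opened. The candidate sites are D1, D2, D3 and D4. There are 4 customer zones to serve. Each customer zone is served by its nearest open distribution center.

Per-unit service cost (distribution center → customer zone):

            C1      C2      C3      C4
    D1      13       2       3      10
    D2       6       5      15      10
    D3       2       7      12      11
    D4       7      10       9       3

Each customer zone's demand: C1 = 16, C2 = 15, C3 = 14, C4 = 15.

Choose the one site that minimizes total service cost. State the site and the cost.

With exactly 1 open, each customer zone uses its cheapest among the chosen.
{D1}: C1→D1 13·16=208, C2→D1 2·15=30, C3→D1 3·14=42, C4→D1 10·15=150. Service cost 430.
{D4}: service cost 433
{D3}: service cost 470
Among all 4 size-1 choices, {D1} is lowest.

Choose D1 only; total service cost 430.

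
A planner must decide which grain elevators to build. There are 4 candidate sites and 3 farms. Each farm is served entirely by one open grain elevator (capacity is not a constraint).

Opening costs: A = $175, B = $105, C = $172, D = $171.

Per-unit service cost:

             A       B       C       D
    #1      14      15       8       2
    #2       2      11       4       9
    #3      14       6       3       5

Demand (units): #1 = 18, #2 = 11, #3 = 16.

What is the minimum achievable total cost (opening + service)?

For any fixed open set, each farm goes to its cheapest open site; total = fixed + service.
{D}: #1→D 2·18=36, #2→D 9·11=99, #3→D 5·16=80. Service 215; fixed 171; total 386.
{C}: #1→C 8·18=144, #2→C 4·11=44, #3→C 3·16=48. Service 236; fixed 172; total 408.
{C, D}: service 128 + fixed 343 = 471
{A, B, C, D}: #1→D 2·18=36, #2→A 2·11=22, #3→C 3·16=48. Service 106; fixed 623; total 729.
No other subset beats 386.

Minimum total cost: 386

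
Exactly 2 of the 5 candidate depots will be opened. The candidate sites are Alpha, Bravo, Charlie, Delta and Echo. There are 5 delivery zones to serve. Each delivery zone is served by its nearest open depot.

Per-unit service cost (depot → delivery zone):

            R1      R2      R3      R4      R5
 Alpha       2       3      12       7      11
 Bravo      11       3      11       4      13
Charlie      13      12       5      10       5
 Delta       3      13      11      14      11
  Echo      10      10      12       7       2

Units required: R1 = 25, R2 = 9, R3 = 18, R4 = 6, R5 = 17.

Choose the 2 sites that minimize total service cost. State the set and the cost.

Choose Alpha and Charlie; total service cost 294.

With exactly 2 open, each delivery zone uses its cheapest among the chosen.
{Alpha, Charlie}: R1→Alpha 2·25=50, R2→Alpha 3·9=27, R3→Charlie 5·18=90, R4→Alpha 7·6=42, R5→Charlie 5·17=85. Service cost 294.
{Alpha, Echo}: service cost 369
{Charlie, Delta}: service cost 418
Among all 10 size-2 choices, {Alpha, Charlie} is lowest.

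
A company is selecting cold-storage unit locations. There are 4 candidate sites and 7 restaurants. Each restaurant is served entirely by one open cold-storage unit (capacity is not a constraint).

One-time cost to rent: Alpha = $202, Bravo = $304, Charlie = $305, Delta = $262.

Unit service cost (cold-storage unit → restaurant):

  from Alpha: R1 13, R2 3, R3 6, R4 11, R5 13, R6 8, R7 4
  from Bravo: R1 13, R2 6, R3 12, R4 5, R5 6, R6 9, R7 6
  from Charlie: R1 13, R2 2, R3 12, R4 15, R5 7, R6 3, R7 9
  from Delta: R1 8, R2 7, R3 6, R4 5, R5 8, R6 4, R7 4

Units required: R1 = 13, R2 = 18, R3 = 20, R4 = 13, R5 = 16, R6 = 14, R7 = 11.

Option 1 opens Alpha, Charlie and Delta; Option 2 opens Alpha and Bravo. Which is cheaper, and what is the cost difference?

Option 2 is cheaper by 126.

Option 1: {Alpha, Charlie, Delta}: R1→Delta 8·13=104, R2→Charlie 2·18=36, R3→Alpha 6·20=120, R4→Delta 5·13=65, R5→Charlie 7·16=112, R6→Charlie 3·14=42, R7→Alpha 4·11=44. Service 523; fixed 769; total 1292.
Option 2: {Alpha, Bravo}: R1→Alpha 13·13=169, R2→Alpha 3·18=54, R3→Alpha 6·20=120, R4→Bravo 5·13=65, R5→Bravo 6·16=96, R6→Alpha 8·14=112, R7→Alpha 4·11=44. Service 660; fixed 506; total 1166.
Difference: |1292 − 1166| = 126.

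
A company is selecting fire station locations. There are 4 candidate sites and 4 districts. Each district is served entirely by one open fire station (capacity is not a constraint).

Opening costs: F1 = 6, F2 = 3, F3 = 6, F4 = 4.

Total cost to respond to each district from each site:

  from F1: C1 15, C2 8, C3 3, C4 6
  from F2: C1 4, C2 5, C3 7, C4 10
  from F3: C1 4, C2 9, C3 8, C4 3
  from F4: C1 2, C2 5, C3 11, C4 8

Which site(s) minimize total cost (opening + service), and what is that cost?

Open F1 and F4; minimum total cost 26.

For any fixed open set, each district goes to its cheapest open site; total = fixed + service.
{F1, F4}: C1→F4 2, C2→F4 5, C3→F1 3, C4→F1 6. Service 16; fixed 10; total 26.
{F1, F2}: service 18 + fixed 9 = 27
{F2, F3}: service 19 + fixed 9 = 28
{F1, F2, F3, F4}: C1→F4 2, C2→F2 5, C3→F1 3, C4→F3 3. Service 13; fixed 19; total 32.
(All 15 nonempty subsets were checked; F1 and F4 is lowest.)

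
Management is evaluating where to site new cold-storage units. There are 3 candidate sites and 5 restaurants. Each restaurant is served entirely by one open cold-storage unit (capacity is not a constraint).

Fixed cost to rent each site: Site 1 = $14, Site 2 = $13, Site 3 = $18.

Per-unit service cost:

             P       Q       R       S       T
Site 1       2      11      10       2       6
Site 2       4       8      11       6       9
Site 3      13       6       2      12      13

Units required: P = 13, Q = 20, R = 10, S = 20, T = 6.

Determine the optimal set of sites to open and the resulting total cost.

Open Site 1 and Site 3; minimum total cost 274.

For any fixed open set, each restaurant goes to its cheapest open site; total = fixed + service.
{Site 1, Site 3}: P→Site 1 2·13=26, Q→Site 3 6·20=120, R→Site 3 2·10=20, S→Site 1 2·20=40, T→Site 1 6·6=36. Service 242; fixed 32; total 274.
{Site 1, Site 2, Site 3}: P→Site 1 2·13=26, Q→Site 3 6·20=120, R→Site 3 2·10=20, S→Site 1 2·20=40, T→Site 1 6·6=36. Service 242; fixed 45; total 287.
{Site 1, Site 2}: service 362 + fixed 27 = 389
{Site 2}: P→Site 2 4·13=52, Q→Site 2 8·20=160, R→Site 2 11·10=110, S→Site 2 6·20=120, T→Site 2 9·6=54. Service 496; fixed 13; total 509.
No other subset beats 274.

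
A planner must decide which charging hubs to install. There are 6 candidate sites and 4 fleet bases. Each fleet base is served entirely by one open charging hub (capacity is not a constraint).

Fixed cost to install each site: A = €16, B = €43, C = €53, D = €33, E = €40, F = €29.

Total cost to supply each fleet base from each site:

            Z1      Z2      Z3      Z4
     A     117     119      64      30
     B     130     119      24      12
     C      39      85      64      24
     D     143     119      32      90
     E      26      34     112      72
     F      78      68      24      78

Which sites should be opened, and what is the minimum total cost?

Open B and E; minimum total cost 179.

For any fixed open set, each fleet base goes to its cheapest open site; total = fixed + service.
{B, E}: Z1→E 26, Z2→E 34, Z3→B 24, Z4→B 12. Service 96; fixed 83; total 179.
{A, B, E}: service 96 + fixed 99 = 195
{A, E, F}: Z1→E 26, Z2→E 34, Z3→F 24, Z4→A 30. Service 114; fixed 85; total 199.
{A, B, C, D, E, F}: Z1→E 26, Z2→E 34, Z3→B 24, Z4→B 12. Service 96; fixed 214; total 310.
No other subset beats 179.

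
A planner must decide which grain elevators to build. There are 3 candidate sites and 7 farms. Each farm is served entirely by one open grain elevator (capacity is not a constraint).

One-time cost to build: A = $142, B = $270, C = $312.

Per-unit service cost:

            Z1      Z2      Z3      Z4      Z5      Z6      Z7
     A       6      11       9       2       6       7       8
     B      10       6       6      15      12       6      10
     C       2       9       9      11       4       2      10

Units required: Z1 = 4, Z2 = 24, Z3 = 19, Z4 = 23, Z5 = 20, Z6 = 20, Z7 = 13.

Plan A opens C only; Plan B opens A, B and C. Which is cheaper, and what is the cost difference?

Plan A: {C}: Z1→C 2·4=8, Z2→C 9·24=216, Z3→C 9·19=171, Z4→C 11·23=253, Z5→C 4·20=80, Z6→C 2·20=40, Z7→C 10·13=130. Service 898; fixed 312; total 1210.
Plan B: {A, B, C}: Z1→C 2·4=8, Z2→B 6·24=144, Z3→B 6·19=114, Z4→A 2·23=46, Z5→C 4·20=80, Z6→C 2·20=40, Z7→A 8·13=104. Service 536; fixed 724; total 1260.
Difference: |1210 − 1260| = 50.

Plan A is cheaper by 50.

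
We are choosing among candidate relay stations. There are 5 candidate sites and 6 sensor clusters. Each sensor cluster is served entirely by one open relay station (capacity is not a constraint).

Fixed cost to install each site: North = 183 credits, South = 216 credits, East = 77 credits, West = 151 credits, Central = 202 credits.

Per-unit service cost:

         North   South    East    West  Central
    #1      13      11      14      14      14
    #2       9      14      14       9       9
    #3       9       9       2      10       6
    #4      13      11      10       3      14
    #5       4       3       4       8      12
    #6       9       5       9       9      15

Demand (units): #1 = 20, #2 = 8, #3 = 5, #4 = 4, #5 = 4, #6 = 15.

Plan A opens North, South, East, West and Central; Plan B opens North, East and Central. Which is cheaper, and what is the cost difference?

Plan B is cheaper by 235.

Plan A: {North, South, East, West, Central}: #1→South 11·20=220, #2→North 9·8=72, #3→East 2·5=10, #4→West 3·4=12, #5→South 3·4=12, #6→South 5·15=75. Service 401; fixed 829; total 1230.
Plan B: {North, East, Central}: #1→North 13·20=260, #2→North 9·8=72, #3→East 2·5=10, #4→East 10·4=40, #5→North 4·4=16, #6→North 9·15=135. Service 533; fixed 462; total 995.
Difference: |1230 − 995| = 235.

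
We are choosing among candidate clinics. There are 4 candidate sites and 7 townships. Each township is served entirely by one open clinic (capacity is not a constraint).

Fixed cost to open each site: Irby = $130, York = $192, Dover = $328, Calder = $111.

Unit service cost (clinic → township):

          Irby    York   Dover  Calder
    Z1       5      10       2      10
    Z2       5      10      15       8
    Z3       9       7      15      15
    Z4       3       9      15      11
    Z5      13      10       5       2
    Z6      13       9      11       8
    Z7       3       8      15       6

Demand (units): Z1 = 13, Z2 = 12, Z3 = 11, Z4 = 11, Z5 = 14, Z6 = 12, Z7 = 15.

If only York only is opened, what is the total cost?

Each township is assigned to its cheapest site among the open ones.
{York}: Z1→York 10·13=130, Z2→York 10·12=120, Z3→York 7·11=77, Z4→York 9·11=99, Z5→York 10·14=140, Z6→York 9·12=108, Z7→York 8·15=120. Service 794; fixed 192; total 986.

Total cost: 986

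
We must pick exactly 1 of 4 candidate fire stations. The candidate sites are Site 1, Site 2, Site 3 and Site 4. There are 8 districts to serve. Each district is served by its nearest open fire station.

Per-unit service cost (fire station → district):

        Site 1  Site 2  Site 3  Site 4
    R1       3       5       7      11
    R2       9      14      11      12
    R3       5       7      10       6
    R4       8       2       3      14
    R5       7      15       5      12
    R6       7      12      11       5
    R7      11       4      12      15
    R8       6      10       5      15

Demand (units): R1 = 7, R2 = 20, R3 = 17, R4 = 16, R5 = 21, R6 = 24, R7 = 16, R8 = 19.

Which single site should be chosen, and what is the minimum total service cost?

Choose Site 1 only; total service cost 1019.

With exactly 1 open, each district uses its cheapest among the chosen.
{Site 1}: R1→Site 1 3·7=21, R2→Site 1 9·20=180, R3→Site 1 5·17=85, R4→Site 1 8·16=128, R5→Site 1 7·21=147, R6→Site 1 7·24=168, R7→Site 1 11·16=176, R8→Site 1 6·19=114. Service cost 1019.
{Site 3}: service cost 1143
{Site 2}: service cost 1323
Among all 4 size-1 choices, {Site 1} is lowest.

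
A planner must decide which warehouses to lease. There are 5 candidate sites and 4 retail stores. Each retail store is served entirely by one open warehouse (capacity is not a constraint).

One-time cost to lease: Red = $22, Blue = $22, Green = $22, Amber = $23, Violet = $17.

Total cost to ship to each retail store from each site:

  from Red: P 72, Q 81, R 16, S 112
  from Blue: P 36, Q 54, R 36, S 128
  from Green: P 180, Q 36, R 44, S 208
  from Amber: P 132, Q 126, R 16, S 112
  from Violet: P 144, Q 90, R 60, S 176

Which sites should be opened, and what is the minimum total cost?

Open Red and Blue; minimum total cost 262.

For any fixed open set, each retail store goes to its cheapest open site; total = fixed + service.
{Red, Blue}: P→Blue 36, Q→Blue 54, R→Red 16, S→Red 112. Service 218; fixed 44; total 262.
{Blue, Amber}: service 218 + fixed 45 = 263
{Red, Blue, Green}: service 200 + fixed 66 = 266
{Red, Blue, Green, Amber, Violet}: P→Blue 36, Q→Green 36, R→Red 16, S→Red 112. Service 200; fixed 106; total 306.
No other subset beats 262.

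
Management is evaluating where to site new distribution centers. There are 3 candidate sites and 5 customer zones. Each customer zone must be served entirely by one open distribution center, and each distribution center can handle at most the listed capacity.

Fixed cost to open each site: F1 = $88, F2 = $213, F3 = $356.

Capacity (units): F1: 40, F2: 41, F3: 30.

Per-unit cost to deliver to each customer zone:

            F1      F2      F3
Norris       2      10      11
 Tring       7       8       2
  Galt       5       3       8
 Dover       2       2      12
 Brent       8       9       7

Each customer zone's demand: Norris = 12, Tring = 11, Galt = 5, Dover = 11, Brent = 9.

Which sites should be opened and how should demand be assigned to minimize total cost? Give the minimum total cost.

Open {F1, F2}: Norris→F1 2·12=24, Tring→F1 7·11=77, Galt→F2 3·5=15, Dover→F2 2·11=22, Brent→F1 8·9=72.
Loads: F1 carries 32/40, F2 carries 16/41. Service 210; fixed 301; total 511.
Next best feasible plan costs 520.

Minimum total cost: 511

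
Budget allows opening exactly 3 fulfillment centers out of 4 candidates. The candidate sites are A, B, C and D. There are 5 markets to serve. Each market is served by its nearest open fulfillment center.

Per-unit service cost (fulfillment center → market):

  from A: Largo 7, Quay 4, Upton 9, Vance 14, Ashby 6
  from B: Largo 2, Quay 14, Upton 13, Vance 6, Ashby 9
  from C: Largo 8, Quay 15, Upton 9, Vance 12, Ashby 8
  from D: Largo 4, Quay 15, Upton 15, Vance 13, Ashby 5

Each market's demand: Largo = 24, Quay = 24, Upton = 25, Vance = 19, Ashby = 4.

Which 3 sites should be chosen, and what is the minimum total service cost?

With exactly 3 open, each market uses its cheapest among the chosen.
{A, B, D}: Largo→B 2·24=48, Quay→A 4·24=96, Upton→A 9·25=225, Vance→B 6·19=114, Ashby→D 5·4=20. Service cost 503.
{A, B, C}: service cost 507
{A, C, D}: service cost 665
Among all 4 size-3 choices, {A, B, D} is lowest.

Choose A, B and D; total service cost 503.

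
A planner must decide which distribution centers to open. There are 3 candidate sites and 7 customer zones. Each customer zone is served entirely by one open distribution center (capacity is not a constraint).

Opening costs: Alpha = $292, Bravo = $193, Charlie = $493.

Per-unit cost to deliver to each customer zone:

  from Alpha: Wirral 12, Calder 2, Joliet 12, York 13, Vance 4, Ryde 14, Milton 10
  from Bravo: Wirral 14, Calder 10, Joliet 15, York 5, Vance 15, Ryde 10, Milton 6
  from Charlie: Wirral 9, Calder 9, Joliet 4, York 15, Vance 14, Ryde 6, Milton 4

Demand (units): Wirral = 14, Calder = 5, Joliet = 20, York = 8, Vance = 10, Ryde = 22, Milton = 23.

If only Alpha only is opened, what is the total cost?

Total cost: 1392

Each customer zone is assigned to its cheapest site among the open ones.
{Alpha}: Wirral→Alpha 12·14=168, Calder→Alpha 2·5=10, Joliet→Alpha 12·20=240, York→Alpha 13·8=104, Vance→Alpha 4·10=40, Ryde→Alpha 14·22=308, Milton→Alpha 10·23=230. Service 1100; fixed 292; total 1392.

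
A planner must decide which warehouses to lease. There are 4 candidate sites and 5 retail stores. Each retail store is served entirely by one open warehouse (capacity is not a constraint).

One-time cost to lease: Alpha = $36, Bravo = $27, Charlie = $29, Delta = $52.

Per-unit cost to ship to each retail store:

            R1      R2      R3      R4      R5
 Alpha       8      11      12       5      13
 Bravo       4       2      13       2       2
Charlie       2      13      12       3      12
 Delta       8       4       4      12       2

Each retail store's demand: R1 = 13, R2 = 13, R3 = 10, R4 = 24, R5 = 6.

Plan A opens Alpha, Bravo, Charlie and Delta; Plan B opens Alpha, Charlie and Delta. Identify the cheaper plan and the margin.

Plan A is cheaper by 23.

Plan A: {Alpha, Bravo, Charlie, Delta}: R1→Charlie 2·13=26, R2→Bravo 2·13=26, R3→Delta 4·10=40, R4→Bravo 2·24=48, R5→Bravo 2·6=12. Service 152; fixed 144; total 296.
Plan B: {Alpha, Charlie, Delta}: R1→Charlie 2·13=26, R2→Delta 4·13=52, R3→Delta 4·10=40, R4→Charlie 3·24=72, R5→Delta 2·6=12. Service 202; fixed 117; total 319.
Difference: |296 − 319| = 23.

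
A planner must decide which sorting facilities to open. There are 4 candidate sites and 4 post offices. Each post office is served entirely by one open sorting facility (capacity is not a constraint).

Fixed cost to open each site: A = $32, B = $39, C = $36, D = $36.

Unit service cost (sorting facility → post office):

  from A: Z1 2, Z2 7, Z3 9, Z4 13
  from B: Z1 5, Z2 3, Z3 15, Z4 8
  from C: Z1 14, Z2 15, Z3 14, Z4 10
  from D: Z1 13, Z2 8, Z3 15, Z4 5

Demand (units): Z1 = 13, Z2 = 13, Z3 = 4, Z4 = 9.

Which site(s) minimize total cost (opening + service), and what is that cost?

For any fixed open set, each post office goes to its cheapest open site; total = fixed + service.
{A, B}: Z1→A 2·13=26, Z2→B 3·13=39, Z3→A 9·4=36, Z4→B 8·9=72. Service 173; fixed 71; total 244.
{A, B, D}: Z1→A 2·13=26, Z2→B 3·13=39, Z3→A 9·4=36, Z4→D 5·9=45. Service 146; fixed 107; total 253.
{A, D}: Z1→A 2·13=26, Z2→A 7·13=91, Z3→A 9·4=36, Z4→D 5·9=45. Service 198; fixed 68; total 266.
{A, B, C, D}: service 146 + fixed 143 = 289
No other subset beats 244.

Open A and B; minimum total cost 244.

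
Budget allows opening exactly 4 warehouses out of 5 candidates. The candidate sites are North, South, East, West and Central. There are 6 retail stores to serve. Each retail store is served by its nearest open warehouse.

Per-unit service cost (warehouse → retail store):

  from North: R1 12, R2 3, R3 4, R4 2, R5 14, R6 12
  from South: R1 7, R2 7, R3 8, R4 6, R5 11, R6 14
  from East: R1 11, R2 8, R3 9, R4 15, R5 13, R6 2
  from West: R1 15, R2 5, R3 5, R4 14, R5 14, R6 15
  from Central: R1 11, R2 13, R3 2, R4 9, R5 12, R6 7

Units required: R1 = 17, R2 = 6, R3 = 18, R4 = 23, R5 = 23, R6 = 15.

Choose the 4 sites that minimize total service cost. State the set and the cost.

With exactly 4 open, each retail store uses its cheapest among the chosen.
{North, South, East, Central}: R1→South 7·17=119, R2→North 3·6=18, R3→Central 2·18=36, R4→North 2·23=46, R5→South 11·23=253, R6→East 2·15=30. Service cost 502.
{North, South, East, West}: service cost 538
{North, South, West, Central}: service cost 577
Among all 5 size-4 choices, {North, South, East, Central} is lowest.

Choose North, South, East and Central; total service cost 502.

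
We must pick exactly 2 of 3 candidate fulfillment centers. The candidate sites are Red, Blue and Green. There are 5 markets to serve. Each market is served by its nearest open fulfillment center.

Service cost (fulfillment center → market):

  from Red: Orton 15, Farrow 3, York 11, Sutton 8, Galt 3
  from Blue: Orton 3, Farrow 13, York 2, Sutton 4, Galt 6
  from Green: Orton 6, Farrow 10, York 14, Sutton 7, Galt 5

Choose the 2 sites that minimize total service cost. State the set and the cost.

Choose Red and Blue; total service cost 15.

With exactly 2 open, each market uses its cheapest among the chosen.
{Red, Blue}: Orton→Blue 3, Farrow→Red 3, York→Blue 2, Sutton→Blue 4, Galt→Red 3. Service cost 15.
{Blue, Green}: service cost 24
{Red, Green}: service cost 30
Among all 3 size-2 choices, {Red, Blue} is lowest.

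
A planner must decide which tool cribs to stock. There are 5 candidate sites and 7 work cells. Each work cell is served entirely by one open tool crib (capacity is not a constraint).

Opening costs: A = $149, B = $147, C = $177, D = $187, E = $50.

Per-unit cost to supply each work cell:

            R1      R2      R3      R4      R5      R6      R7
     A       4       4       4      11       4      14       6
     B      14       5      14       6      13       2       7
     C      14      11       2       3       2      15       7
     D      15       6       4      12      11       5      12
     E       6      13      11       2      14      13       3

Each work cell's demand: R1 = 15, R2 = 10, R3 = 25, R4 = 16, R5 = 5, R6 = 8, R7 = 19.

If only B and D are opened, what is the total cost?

Each work cell is assigned to its cheapest site among the open ones.
{B, D}: R1→B 14·15=210, R2→B 5·10=50, R3→D 4·25=100, R4→B 6·16=96, R5→D 11·5=55, R6→B 2·8=16, R7→B 7·19=133. Service 660; fixed 334; total 994.

Total cost: 994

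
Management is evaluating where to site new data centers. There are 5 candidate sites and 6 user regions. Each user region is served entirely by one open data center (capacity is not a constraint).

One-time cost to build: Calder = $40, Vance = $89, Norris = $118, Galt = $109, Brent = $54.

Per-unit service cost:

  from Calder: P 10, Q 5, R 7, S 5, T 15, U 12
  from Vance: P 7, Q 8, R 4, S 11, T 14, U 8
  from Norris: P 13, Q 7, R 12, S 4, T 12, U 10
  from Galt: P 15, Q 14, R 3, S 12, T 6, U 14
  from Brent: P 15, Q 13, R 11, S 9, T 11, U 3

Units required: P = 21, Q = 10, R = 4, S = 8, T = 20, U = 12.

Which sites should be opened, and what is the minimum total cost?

For any fixed open set, each user region goes to its cheapest open site; total = fixed + service.
{Calder, Galt, Brent}: P→Calder 10·21=210, Q→Calder 5·10=50, R→Galt 3·4=12, S→Calder 5·8=40, T→Galt 6·20=120, U→Brent 3·12=36. Service 468; fixed 203; total 671.
{Calder, Brent}: service 584 + fixed 94 = 678
{Calder, Vance, Brent}: service 509 + fixed 183 = 692
{Calder, Vance, Norris, Galt, Brent}: P→Vance 7·21=147, Q→Calder 5·10=50, R→Galt 3·4=12, S→Norris 4·8=32, T→Galt 6·20=120, U→Brent 3·12=36. Service 397; fixed 410; total 807.
No other subset beats 671.

Open Calder, Galt and Brent; minimum total cost 671.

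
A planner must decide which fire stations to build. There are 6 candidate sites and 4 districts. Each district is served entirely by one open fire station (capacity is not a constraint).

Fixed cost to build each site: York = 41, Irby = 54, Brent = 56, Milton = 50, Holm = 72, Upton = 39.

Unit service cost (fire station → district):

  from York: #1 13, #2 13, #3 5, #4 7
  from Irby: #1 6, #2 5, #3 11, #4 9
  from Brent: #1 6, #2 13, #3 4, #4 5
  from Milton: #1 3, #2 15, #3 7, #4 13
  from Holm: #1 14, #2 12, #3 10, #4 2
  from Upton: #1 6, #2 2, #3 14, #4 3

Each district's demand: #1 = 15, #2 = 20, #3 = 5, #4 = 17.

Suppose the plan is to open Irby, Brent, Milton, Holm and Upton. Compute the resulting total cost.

Each district is assigned to its cheapest site among the open ones.
{Irby, Brent, Milton, Holm, Upton}: #1→Milton 3·15=45, #2→Upton 2·20=40, #3→Brent 4·5=20, #4→Holm 2·17=34. Service 139; fixed 271; total 410.

Total cost: 410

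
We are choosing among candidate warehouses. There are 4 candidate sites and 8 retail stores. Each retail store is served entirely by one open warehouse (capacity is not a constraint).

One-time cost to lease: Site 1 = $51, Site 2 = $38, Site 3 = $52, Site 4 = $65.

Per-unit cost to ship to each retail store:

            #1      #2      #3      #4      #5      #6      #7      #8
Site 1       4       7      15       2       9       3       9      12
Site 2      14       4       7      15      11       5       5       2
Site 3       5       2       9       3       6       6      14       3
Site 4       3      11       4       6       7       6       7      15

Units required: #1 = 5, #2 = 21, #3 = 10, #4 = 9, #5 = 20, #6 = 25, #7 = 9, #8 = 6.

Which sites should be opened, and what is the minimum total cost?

For any fixed open set, each retail store goes to its cheapest open site; total = fixed + service.
{Site 1, Site 2, Site 3}: #1→Site 1 4·5=20, #2→Site 3 2·21=42, #3→Site 2 7·10=70, #4→Site 1 2·9=18, #5→Site 3 6·20=120, #6→Site 1 3·25=75, #7→Site 2 5·9=45, #8→Site 2 2·6=12. Service 402; fixed 141; total 543.
{Site 2, Site 3}: #1→Site 3 5·5=25, #2→Site 3 2·21=42, #3→Site 2 7·10=70, #4→Site 3 3·9=27, #5→Site 3 6·20=120, #6→Site 2 5·25=125, #7→Site 2 5·9=45, #8→Site 2 2·6=12. Service 466; fixed 90; total 556.
{Site 1, Site 3, Site 4}: #1→Site 4 3·5=15, #2→Site 3 2·21=42, #3→Site 4 4·10=40, #4→Site 1 2·9=18, #5→Site 3 6·20=120, #6→Site 1 3·25=75, #7→Site 4 7·9=63, #8→Site 3 3·6=18. Service 391; fixed 168; total 559.
{Site 1, Site 2, Site 3, Site 4}: service 367 + fixed 206 = 573
No other subset beats 543.

Open Site 1, Site 2 and Site 3; minimum total cost 543.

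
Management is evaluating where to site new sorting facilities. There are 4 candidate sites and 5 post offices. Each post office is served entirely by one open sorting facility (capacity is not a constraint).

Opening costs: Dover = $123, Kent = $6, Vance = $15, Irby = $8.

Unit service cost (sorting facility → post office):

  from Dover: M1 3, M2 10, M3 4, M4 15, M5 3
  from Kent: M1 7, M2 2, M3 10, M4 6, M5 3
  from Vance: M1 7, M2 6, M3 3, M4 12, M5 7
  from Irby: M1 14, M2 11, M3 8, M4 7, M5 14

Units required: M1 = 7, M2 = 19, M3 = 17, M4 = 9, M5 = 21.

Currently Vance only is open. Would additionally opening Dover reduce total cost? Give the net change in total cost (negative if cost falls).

Current service cost with {Vance}: 469.
Adding Dover: each post office re-picks its cheapest; new service cost 357, saving 112.
Extra fixed cost: 123. Net change = 123 − 112 = 11.
(Totals: 484 → 495.)

No — net change +11 (cost rises by 11).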